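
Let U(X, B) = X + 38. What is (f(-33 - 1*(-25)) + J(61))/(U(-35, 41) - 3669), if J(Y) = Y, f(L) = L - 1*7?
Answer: -23/1833 ≈ -0.012548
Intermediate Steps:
U(X, B) = 38 + X
f(L) = -7 + L (f(L) = L - 7 = -7 + L)
(f(-33 - 1*(-25)) + J(61))/(U(-35, 41) - 3669) = ((-7 + (-33 - 1*(-25))) + 61)/((38 - 35) - 3669) = ((-7 + (-33 + 25)) + 61)/(3 - 3669) = ((-7 - 8) + 61)/(-3666) = (-15 + 61)*(-1/3666) = 46*(-1/3666) = -23/1833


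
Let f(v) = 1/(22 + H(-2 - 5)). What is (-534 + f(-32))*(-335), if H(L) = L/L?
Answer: 4114135/23 ≈ 1.7888e+5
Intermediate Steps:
H(L) = 1
f(v) = 1/23 (f(v) = 1/(22 + 1) = 1/23)
(-534 + f(-32))*(-335) = (-534 + 1/23)*(-335) = -12281/23*(-335) = 4114135/23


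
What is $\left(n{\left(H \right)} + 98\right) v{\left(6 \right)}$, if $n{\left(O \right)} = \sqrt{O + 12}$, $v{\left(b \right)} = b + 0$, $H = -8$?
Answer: $600$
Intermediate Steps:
$v{\left(b \right)} = b$
$n{\left(O \right)} = \sqrt{12 + O}$
$\left(n{\left(H \right)} + 98\right) v{\left(6 \right)} = \left(\sqrt{12 - 8} + 98\right) 6 = \left(\sqrt{4} + 98\right) 6 = \left(2 + 98\right) 6 = 100 \cdot 6 = 600$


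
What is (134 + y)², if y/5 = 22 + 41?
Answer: 201601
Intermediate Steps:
y = 315 (y = 5*(22 + 41) = 5*63 = 315)
(134 + y)² = (134 + 315)² = 449² = 201601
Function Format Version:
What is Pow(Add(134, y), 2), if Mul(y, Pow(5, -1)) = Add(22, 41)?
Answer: 201601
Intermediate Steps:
y = 315 (y = Mul(5, Add(22, 41)) = Mul(5, 63) = 315)
Pow(Add(134, y), 2) = Pow(Add(134, 315), 2) = Pow(449, 2) = 201601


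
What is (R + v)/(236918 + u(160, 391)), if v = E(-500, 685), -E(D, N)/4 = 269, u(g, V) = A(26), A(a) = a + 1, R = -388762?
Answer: -389838/236945 ≈ -1.6453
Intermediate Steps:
A(a) = 1 + a
u(g, V) = 27 (u(g, V) = 1 + 26 = 27)
E(D, N) = -1076 (E(D, N) = -4*269 = -1076)
v = -1076
(R + v)/(236918 + u(160, 391)) = (-388762 - 1076)/(236918 + 27) = -389838/236945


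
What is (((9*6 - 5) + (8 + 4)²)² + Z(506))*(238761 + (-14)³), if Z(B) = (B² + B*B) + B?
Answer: 129768519059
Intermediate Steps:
Z(B) = B + 2*B² (Z(B) = (B² + B²) + B = 2*B² + B = B + 2*B²)
(((9*6 - 5) + (8 + 4)²)² + Z(506))*(238761 + (-14)³) = (((9*6 - 5) + (8 + 4)²)² + 506*(1 + 2*506))*(238761 + (-14)³) = (((54 - 5) + 12²)² + 506*(1 + 1012))*(238761 - 2744) = ((49 + 144)² + 506*1013)*236017 = (193² + 512578)*236017 = (37249 + 512578)*236017 = 549827*236017 = 129768519059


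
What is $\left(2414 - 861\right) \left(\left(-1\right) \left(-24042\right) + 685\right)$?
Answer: $38401031$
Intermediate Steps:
$\left(2414 - 861\right) \left(\left(-1\right) \left(-24042\right) + 685\right) = 1553 \left(24042 + 685\right) = 1553 \cdot 24727 = 38401031$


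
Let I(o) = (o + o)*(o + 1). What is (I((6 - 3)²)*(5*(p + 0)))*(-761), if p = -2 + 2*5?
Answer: -5479200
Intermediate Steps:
p = 8 (p = -2 + 10 = 8)
I(o) = 2*o*(1 + o) (I(o) = (2*o)*(1 + o) = 2*o*(1 + o))
(I((6 - 3)²)*(5*(p + 0)))*(-761) = ((2*(6 - 3)²*(1 + (6 - 3)²))*(5*(8 + 0)))*(-761) = ((2*3²*(1 + 3²))*(5*8))*(-761) = ((2*9*(1 + 9))*40)*(-761) = ((2*9*10)*40)*(-761) = (180*40)*(-761) = 7200*(-761) = -5479200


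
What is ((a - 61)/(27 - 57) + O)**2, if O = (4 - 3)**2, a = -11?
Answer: 289/25 ≈ 11.560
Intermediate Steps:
O = 1 (O = 1**2 = 1)
((a - 61)/(27 - 57) + O)**2 = ((-11 - 61)/(27 - 57) + 1)**2 = (-72/(-30) + 1)**2 = (-72*(-1/30) + 1)**2 = (12/5 + 1)**2 = (17/5)**2 = 289/25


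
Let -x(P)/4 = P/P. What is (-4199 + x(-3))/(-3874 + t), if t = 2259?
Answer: 4203/1615 ≈ 2.6025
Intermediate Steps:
x(P) = -4 (x(P) = -4*P/P = -4*1 = -4)
(-4199 + x(-3))/(-3874 + t) = (-4199 - 4)/(-3874 + 2259) = -4203/(-1615) = -4203*(-1/1615) = 4203/1615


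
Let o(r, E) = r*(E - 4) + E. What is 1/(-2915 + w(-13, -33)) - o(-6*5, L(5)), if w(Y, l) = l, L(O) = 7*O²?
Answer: 14607339/2948 ≈ 4955.0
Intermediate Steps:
o(r, E) = E + r*(-4 + E) (o(r, E) = r*(-4 + E) + E = E + r*(-4 + E))
1/(-2915 + w(-13, -33)) - o(-6*5, L(5)) = 1/(-2915 - 33) - (7*5² - (-24)*5 + (7*5²)*(-6*5)) = 1/(-2948) - (7*25 - 4*(-30) + (7*25)*(-30)) = -1/2948 - (175 + 120 + 175*(-30)) = -1/2948 - (175 + 120 - 5250) = -1/2948 - 1*(-4955) = -1/2948 + 4955 = 14607339/2948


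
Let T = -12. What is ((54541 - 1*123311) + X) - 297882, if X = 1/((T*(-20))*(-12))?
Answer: -1055957761/2880 ≈ -3.6665e+5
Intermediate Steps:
X = -1/2880 (X = 1/(-12*(-20)*(-12)) = 1/(240*(-12)) = 1/(-2880) = -1/2880 ≈ -0.00034722)
((54541 - 1*123311) + X) - 297882 = ((54541 - 1*123311) - 1/2880) - 297882 = ((54541 - 123311) - 1/2880) - 297882 = (-68770 - 1/2880) - 297882 = -198057601/2880 - 297882 = -1055957761/2880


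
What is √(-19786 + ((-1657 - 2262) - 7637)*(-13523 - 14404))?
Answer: √322704626 ≈ 17964.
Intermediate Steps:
√(-19786 + ((-1657 - 2262) - 7637)*(-13523 - 14404)) = √(-19786 + (-3919 - 7637)*(-27927)) = √(-19786 - 11556*(-27927)) = √(-19786 + 322724412) = √322704626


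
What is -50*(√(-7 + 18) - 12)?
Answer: 600 - 50*√11 ≈ 434.17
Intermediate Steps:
-50*(√(-7 + 18) - 12) = -50*(√11 - 12) = -50*(-12 + √11) = 600 - 50*√11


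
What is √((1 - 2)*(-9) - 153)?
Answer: 12*I ≈ 12.0*I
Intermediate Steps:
√((1 - 2)*(-9) - 153) = √(-1*(-9) - 153) = √(9 - 153) = √(-144) = 12*I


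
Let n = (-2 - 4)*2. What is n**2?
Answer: 144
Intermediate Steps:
n = -12 (n = -6*2 = -12)
n**2 = (-12)**2 = 144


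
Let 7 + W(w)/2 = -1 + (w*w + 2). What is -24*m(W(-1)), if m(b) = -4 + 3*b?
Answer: 816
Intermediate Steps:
W(w) = -12 + 2*w**2 (W(w) = -14 + 2*(-1 + (w*w + 2)) = -14 + 2*(-1 + (w**2 + 2)) = -14 + 2*(-1 + (2 + w**2)) = -14 + 2*(1 + w**2) = -14 + (2 + 2*w**2) = -12 + 2*w**2)
-24*m(W(-1)) = -24*(-4 + 3*(-12 + 2*(-1)**2)) = -24*(-4 + 3*(-12 + 2*1)) = -24*(-4 + 3*(-12 + 2)) = -24*(-4 + 3*(-10)) = -24*(-4 - 30) = -24*(-34) = 816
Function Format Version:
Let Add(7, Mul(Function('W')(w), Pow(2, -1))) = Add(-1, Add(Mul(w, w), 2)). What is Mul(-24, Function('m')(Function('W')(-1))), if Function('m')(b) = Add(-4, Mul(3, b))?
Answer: 816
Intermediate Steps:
Function('W')(w) = Add(-12, Mul(2, Pow(w, 2))) (Function('W')(w) = Add(-14, Mul(2, Add(-1, Add(Mul(w, w), 2)))) = Add(-14, Mul(2, Add(-1, Add(Pow(w, 2), 2)))) = Add(-14, Mul(2, Add(-1, Add(2, Pow(w, 2))))) = Add(-14, Mul(2, Add(1, Pow(w, 2)))) = Add(-14, Add(2, Mul(2, Pow(w, 2)))) = Add(-12, Mul(2, Pow(w, 2))))
Mul(-24, Function('m')(Function('W')(-1))) = Mul(-24, Add(-4, Mul(3, Add(-12, Mul(2, Pow(-1, 2)))))) = Mul(-24, Add(-4, Mul(3, Add(-12, Mul(2, 1))))) = Mul(-24, Add(-4, Mul(3, Add(-12, 2)))) = Mul(-24, Add(-4, Mul(3, -10))) = Mul(-24, Add(-4, -30)) = Mul(-24, -34) = 816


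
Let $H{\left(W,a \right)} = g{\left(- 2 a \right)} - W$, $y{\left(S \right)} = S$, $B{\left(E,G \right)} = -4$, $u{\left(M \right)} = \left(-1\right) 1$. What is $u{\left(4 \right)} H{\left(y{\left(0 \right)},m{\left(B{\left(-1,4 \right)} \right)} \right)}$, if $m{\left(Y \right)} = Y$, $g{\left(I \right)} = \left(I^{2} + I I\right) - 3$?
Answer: $-125$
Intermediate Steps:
$u{\left(M \right)} = -1$
$g{\left(I \right)} = -3 + 2 I^{2}$ ($g{\left(I \right)} = \left(I^{2} + I^{2}\right) - 3 = 2 I^{2} - 3 = -3 + 2 I^{2}$)
$H{\left(W,a \right)} = -3 - W + 8 a^{2}$ ($H{\left(W,a \right)} = \left(-3 + 2 \left(- 2 a\right)^{2}\right) - W = \left(-3 + 2 \cdot 4 a^{2}\right) - W = \left(-3 + 8 a^{2}\right) - W = -3 - W + 8 a^{2}$)
$u{\left(4 \right)} H{\left(y{\left(0 \right)},m{\left(B{\left(-1,4 \right)} \right)} \right)} = - (-3 - 0 + 8 \left(-4\right)^{2}) = - (-3 + 0 + 8 \cdot 16) = - (-3 + 0 + 128) = \left(-1\right) 125 = -125$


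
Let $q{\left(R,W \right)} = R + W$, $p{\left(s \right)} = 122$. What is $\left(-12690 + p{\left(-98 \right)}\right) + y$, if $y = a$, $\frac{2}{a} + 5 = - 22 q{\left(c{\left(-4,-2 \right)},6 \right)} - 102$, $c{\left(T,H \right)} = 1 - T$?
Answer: $- \frac{4386234}{349} \approx -12568.0$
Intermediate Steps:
$a = - \frac{2}{349}$ ($a = \frac{2}{-5 - \left(102 + 22 \left(\left(1 - -4\right) + 6\right)\right)} = \frac{2}{-5 - \left(102 + 22 \left(\left(1 + 4\right) + 6\right)\right)} = \frac{2}{-5 - \left(102 + 22 \left(5 + 6\right)\right)} = \frac{2}{-5 - 344} = \frac{2}{-349} = 2 \left(- \frac{1}{349}\right) = - \frac{2}{349} \approx -0.0057307$)
$y = - \frac{2}{349} \approx -0.0057307$
$\left(-12690 + p{\left(-98 \right)}\right) + y = \left(-12690 + 122\right) - \frac{2}{349} = -12568 - \frac{2}{349} = - \frac{4386234}{349}$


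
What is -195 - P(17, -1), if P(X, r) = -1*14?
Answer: -181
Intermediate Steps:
P(X, r) = -14
-195 - P(17, -1) = -195 - 1*(-14) = -195 + 14 = -181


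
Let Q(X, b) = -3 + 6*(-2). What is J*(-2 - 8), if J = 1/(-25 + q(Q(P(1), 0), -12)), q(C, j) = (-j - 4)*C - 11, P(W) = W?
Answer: 5/78 ≈ 0.064103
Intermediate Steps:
Q(X, b) = -15 (Q(X, b) = -3 - 12 = -15)
q(C, j) = -11 + C*(-4 - j) (q(C, j) = (-4 - j)*C - 11 = C*(-4 - j) - 11 = -11 + C*(-4 - j))
J = -1/156 (J = 1/(-25 + (-11 - 4*(-15) - 1*(-15)*(-12))) = 1/(-25 + (-11 + 60 - 180)) = 1/(-25 - 131) = 1/(-156) = -1/156 ≈ -0.0064103)
J*(-2 - 8) = -(-2 - 8)/156 = -1/156*(-10) = 5/78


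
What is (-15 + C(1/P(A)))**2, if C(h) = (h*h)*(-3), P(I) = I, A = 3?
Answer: 2116/9 ≈ 235.11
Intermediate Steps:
C(h) = -3*h**2 (C(h) = h**2*(-3) = -3*h**2)
(-15 + C(1/P(A)))**2 = (-15 - 3*(1/3)**2)**2 = (-15 - 3*1/9)**2 = (-15 - 1/3)**2 = (-46/3)**2 = 2116/9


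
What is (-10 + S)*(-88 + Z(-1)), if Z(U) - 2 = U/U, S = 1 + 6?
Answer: 255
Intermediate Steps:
S = 7
Z(U) = 3 (Z(U) = 2 + U/U = 2 + 1 = 3)
(-10 + S)*(-88 + Z(-1)) = (-10 + 7)*(-88 + 3) = -3*(-85) = 255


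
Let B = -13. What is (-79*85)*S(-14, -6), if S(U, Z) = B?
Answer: 87295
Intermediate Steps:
S(U, Z) = -13
(-79*85)*S(-14, -6) = -79*85*(-13) = -6715*(-13) = 87295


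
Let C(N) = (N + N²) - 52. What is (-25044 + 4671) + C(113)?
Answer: -7543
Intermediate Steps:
C(N) = -52 + N + N²
(-25044 + 4671) + C(113) = (-25044 + 4671) + (-52 + 113 + 113²) = -20373 + (-52 + 113 + 12769) = -20373 + 12830 = -7543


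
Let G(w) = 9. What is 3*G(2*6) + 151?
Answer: 178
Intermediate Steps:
3*G(2*6) + 151 = 3*9 + 151 = 27 + 151 = 178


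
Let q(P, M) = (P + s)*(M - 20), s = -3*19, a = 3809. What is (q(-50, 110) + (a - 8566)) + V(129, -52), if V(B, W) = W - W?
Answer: -14387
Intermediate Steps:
s = -57
q(P, M) = (-57 + P)*(-20 + M) (q(P, M) = (P - 57)*(M - 20) = (-57 + P)*(-20 + M))
V(B, W) = 0
(q(-50, 110) + (a - 8566)) + V(129, -52) = ((1140 - 57*110 - 20*(-50) + 110*(-50)) + (3809 - 8566)) + 0 = ((1140 - 6270 + 1000 - 5500) - 4757) + 0 = (-9630 - 4757) + 0 = -14387 + 0 = -14387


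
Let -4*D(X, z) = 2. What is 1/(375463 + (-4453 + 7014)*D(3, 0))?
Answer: 2/748365 ≈ 2.6725e-6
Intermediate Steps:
D(X, z) = -½ (D(X, z) = -¼*2 = -½)
1/(375463 + (-4453 + 7014)*D(3, 0)) = 1/(375463 + (-4453 + 7014)*(-½)) = 1/(375463 + 2561*(-½)) = 1/(375463 - 2561/2) = 1/(748365/2) = 2/748365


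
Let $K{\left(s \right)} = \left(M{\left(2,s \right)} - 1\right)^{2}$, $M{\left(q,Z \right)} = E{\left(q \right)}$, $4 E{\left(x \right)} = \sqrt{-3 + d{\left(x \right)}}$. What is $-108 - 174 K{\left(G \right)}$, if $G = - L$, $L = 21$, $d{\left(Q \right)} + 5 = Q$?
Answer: $- \frac{867}{4} + 87 i \sqrt{6} \approx -216.75 + 213.11 i$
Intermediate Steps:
$d{\left(Q \right)} = -5 + Q$
$E{\left(x \right)} = \frac{\sqrt{-8 + x}}{4}$ ($E{\left(x \right)} = \frac{\sqrt{-3 + \left(-5 + x\right)}}{4} = \frac{\sqrt{-8 + x}}{4}$)
$M{\left(q,Z \right)} = \frac{\sqrt{-8 + q}}{4}$
$G = -21$ ($G = \left(-1\right) 21 = -21$)
$K{\left(s \right)} = \left(-1 + \frac{i \sqrt{6}}{4}\right)^{2}$ ($K{\left(s \right)} = \left(\frac{\sqrt{-8 + 2}}{4} - 1\right)^{2} = \left(\frac{\sqrt{-6}}{4} - 1\right)^{2} = \left(\frac{i \sqrt{6}}{4} - 1\right)^{2} = \left(-1 + \frac{i \sqrt{6}}{4}\right)^{2}$)
$-108 - 174 K{\left(G \right)} = -108 - 174 \frac{\left(4 - i \sqrt{6}\right)^{2}}{16} = -108 - \frac{87 \left(4 - i \sqrt{6}\right)^{2}}{8}$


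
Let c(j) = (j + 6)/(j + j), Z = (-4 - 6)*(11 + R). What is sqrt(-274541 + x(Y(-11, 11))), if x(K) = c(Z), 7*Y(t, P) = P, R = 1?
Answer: I*sqrt(109816210)/20 ≈ 523.97*I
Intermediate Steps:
Y(t, P) = P/7
Z = -120 (Z = (-4 - 6)*(11 + 1) = -10*12 = -120)
c(j) = (6 + j)/(2*j) (c(j) = (6 + j)/((2*j)) = (6 + j)*(1/(2*j)) = (6 + j)/(2*j))
x(K) = 19/40 (x(K) = (1/2)*(6 - 120)/(-120) = (1/2)*(-1/120)*(-114) = 19/40)
sqrt(-274541 + x(Y(-11, 11))) = sqrt(-274541 + 19/40) = sqrt(-10981621/40) = I*sqrt(109816210)/20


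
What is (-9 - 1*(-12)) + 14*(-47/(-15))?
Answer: 703/15 ≈ 46.867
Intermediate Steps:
(-9 - 1*(-12)) + 14*(-47/(-15)) = (-9 + 12) + 14*(-47*(-1/15)) = 3 + 14*(47/15) = 3 + 658/15 = 703/15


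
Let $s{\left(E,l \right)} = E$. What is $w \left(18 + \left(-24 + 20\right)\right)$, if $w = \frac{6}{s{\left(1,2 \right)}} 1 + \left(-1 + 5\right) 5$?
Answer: $364$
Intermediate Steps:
$w = 26$ ($w = \frac{6}{1} \cdot 1 + \left(-1 + 5\right) 5 = 6 \cdot 1 \cdot 1 + 4 \cdot 5 = 6 \cdot 1 + 20 = 6 + 20 = 26$)
$w \left(18 + \left(-24 + 20\right)\right) = 26 \left(18 + \left(-24 + 20\right)\right) = 26 \left(18 - 4\right) = 26 \cdot 14 = 364$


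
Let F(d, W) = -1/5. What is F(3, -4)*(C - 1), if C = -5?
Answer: 6/5 ≈ 1.2000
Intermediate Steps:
F(d, W) = -⅕ (F(d, W) = -1*⅕ = -⅕)
F(3, -4)*(C - 1) = -(-5 - 1)/5 = -⅕*(-6) = 6/5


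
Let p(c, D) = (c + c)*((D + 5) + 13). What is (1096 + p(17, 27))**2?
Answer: 6895876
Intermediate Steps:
p(c, D) = 2*c*(18 + D) (p(c, D) = (2*c)*((5 + D) + 13) = (2*c)*(18 + D) = 2*c*(18 + D))
(1096 + p(17, 27))**2 = (1096 + 2*17*(18 + 27))**2 = (1096 + 2*17*45)**2 = (1096 + 1530)**2 = 2626**2 = 6895876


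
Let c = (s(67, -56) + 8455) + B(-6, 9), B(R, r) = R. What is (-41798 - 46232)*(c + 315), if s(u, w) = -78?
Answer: -764628580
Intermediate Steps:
c = 8371 (c = (-78 + 8455) - 6 = 8377 - 6 = 8371)
(-41798 - 46232)*(c + 315) = (-41798 - 46232)*(8371 + 315) = -88030*8686 = -764628580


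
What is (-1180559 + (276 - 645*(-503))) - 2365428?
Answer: -3221276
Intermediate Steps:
(-1180559 + (276 - 645*(-503))) - 2365428 = (-1180559 + (276 + 324435)) - 2365428 = (-1180559 + 324711) - 2365428 = -855848 - 2365428 = -3221276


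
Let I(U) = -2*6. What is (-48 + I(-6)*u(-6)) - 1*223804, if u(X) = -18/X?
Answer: -223888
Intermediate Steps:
I(U) = -12
(-48 + I(-6)*u(-6)) - 1*223804 = (-48 - (-216)/(-6)) - 1*223804 = (-48 - (-216)*(-1)/6) - 223804 = (-48 - 12*3) - 223804 = (-48 - 36) - 223804 = -84 - 223804 = -223888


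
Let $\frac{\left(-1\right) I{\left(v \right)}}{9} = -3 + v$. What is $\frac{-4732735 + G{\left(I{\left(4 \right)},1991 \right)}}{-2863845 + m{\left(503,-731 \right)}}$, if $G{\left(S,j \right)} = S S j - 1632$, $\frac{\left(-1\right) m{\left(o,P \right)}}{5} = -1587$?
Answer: $\frac{2286548}{1427955} \approx 1.6013$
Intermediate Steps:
$m{\left(o,P \right)} = 7935$ ($m{\left(o,P \right)} = \left(-5\right) \left(-1587\right) = 7935$)
$I{\left(v \right)} = 27 - 9 v$ ($I{\left(v \right)} = - 9 \left(-3 + v\right) = 27 - 9 v$)
$G{\left(S,j \right)} = -1632 + j S^{2}$ ($G{\left(S,j \right)} = S^{2} j - 1632 = j S^{2} - 1632 = -1632 + j S^{2}$)
$\frac{-4732735 + G{\left(I{\left(4 \right)},1991 \right)}}{-2863845 + m{\left(503,-731 \right)}} = \frac{-4732735 - \left(1632 - 1991 \left(27 - 36\right)^{2}\right)}{-2863845 + 7935} = \frac{-4732735 - \left(1632 - 1991 \left(27 - 36\right)^{2}\right)}{-2855910} = \left(-4732735 - \left(1632 - 1991 \left(-9\right)^{2}\right)\right) \left(- \frac{1}{2855910}\right) = \left(-4732735 + \left(-1632 + 1991 \cdot 81\right)\right) \left(- \frac{1}{2855910}\right) = \left(-4732735 + \left(-1632 + 161271\right)\right) \left(- \frac{1}{2855910}\right) = \left(-4732735 + 159639\right) \left(- \frac{1}{2855910}\right) = \left(-4573096\right) \left(- \frac{1}{2855910}\right) = \frac{2286548}{1427955}$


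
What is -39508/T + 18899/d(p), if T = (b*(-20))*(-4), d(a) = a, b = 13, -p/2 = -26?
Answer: 42309/130 ≈ 325.45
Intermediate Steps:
p = 52 (p = -2*(-26) = 52)
T = 1040 (T = (13*(-20))*(-4) = -260*(-4) = 1040)
-39508/T + 18899/d(p) = -39508/1040 + 18899/52 = -39508*1/1040 + 18899*(1/52) = -9877/260 + 18899/52 = 42309/130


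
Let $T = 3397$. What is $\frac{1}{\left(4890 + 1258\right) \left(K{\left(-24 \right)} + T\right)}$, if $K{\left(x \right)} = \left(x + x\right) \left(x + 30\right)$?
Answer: $\frac{1}{19114132} \approx 5.2317 \cdot 10^{-8}$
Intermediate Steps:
$K{\left(x \right)} = 2 x \left(30 + x\right)$
$\frac{1}{\left(4890 + 1258\right) \left(K{\left(-24 \right)} + T\right)} = \frac{1}{\left(4890 + 1258\right) \left(2 \left(-24\right) \left(30 - 24\right) + 3397\right)} = \frac{1}{6148 \left(2 \left(-24\right) 6 + 3397\right)} = \frac{1}{6148 \left(-288 + 3397\right)} = \frac{1}{6148 \cdot 3109} = \frac{1}{19114132}$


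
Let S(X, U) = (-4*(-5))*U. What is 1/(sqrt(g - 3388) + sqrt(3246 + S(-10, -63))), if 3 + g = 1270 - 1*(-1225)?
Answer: 1/(sqrt(1986) + 8*I*sqrt(14)) ≈ 0.015463 - 0.010386*I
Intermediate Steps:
g = 2492 (g = -3 + (1270 - 1*(-1225)) = -3 + (1270 + 1225) = -3 + 2495 = 2492)
S(X, U) = 20*U
1/(sqrt(g - 3388) + sqrt(3246 + S(-10, -63))) = 1/(sqrt(2492 - 3388) + sqrt(3246 + 20*(-63))) = 1/(sqrt(-896) + sqrt(3246 - 1260)) = 1/(8*I*sqrt(14) + sqrt(1986)) = 1/(sqrt(1986) + 8*I*sqrt(14))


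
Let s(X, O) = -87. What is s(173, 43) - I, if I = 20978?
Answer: -21065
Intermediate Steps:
s(173, 43) - I = -87 - 1*20978 = -87 - 20978 = -21065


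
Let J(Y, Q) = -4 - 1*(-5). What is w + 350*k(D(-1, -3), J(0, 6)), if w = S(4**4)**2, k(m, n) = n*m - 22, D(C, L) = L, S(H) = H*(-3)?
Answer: 581074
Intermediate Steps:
J(Y, Q) = 1 (J(Y, Q) = -4 + 5 = 1)
S(H) = -3*H
k(m, n) = -22 + m*n (k(m, n) = m*n - 22 = -22 + m*n)
w = 589824 (w = (-3*4**4)**2 = (-3*256)**2 = (-768)**2 = 589824)
w + 350*k(D(-1, -3), J(0, 6)) = 589824 + 350*(-22 - 3*1) = 589824 + 350*(-22 - 3) = 589824 + 350*(-25) = 589824 - 8750 = 581074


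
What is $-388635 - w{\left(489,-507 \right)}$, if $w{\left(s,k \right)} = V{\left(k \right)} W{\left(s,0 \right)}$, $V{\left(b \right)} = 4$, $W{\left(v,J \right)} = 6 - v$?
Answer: $-386703$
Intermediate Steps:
$w{\left(s,k \right)} = 24 - 4 s$ ($w{\left(s,k \right)} = 4 \left(6 - s\right) = 24 - 4 s$)
$-388635 - w{\left(489,-507 \right)} = -388635 - \left(24 - 1956\right) = -388635 - -1932 = -388635 + 1932 = -386703$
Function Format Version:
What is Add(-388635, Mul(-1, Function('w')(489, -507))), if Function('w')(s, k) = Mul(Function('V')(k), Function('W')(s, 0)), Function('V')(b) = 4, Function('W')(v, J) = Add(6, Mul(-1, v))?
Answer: -386703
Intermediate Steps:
Function('w')(s, k) = Add(24, Mul(-4, s)) (Function('w')(s, k) = Mul(4, Add(6, Mul(-1, s))) = Add(24, Mul(-4, s)))
Add(-388635, Mul(-1, Function('w')(489, -507))) = Add(-388635, Mul(-1, Add(24, Mul(-4, 489)))) = Add(-388635, Mul(-1, Add(24, -1956))) = Add(-388635, Mul(-1, -1932)) = Add(-388635, 1932) = -386703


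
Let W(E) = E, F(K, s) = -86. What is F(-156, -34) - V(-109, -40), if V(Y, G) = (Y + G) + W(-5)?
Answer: 68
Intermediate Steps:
V(Y, G) = -5 + G + Y (V(Y, G) = (Y + G) - 5 = (G + Y) - 5 = -5 + G + Y)
F(-156, -34) - V(-109, -40) = -86 - (-5 - 40 - 109) = -86 - 1*(-154) = -86 + 154 = 68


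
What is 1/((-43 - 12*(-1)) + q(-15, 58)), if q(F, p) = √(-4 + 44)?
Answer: -31/921 - 2*√10/921 ≈ -0.040526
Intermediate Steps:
q(F, p) = 2*√10 (q(F, p) = √40 = 2*√10)
1/((-43 - 12*(-1)) + q(-15, 58)) = 1/((-43 - 12*(-1)) + 2*√10) = 1/((-43 + 12) + 2*√10) = 1/(-31 + 2*√10)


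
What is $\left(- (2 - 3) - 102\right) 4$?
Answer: $-404$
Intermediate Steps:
$\left(- (2 - 3) - 102\right) 4 = \left(\left(-1\right) \left(-1\right) - 102\right) 4 = \left(1 - 102\right) 4 = \left(-101\right) 4 = -404$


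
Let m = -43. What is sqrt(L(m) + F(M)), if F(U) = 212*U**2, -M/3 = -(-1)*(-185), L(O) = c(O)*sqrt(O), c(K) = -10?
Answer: sqrt(65301300 - 10*I*sqrt(43)) ≈ 8080.9 - 0.e-3*I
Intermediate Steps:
L(O) = -10*sqrt(O)
M = 555 (M = -(-3)*(-1*(-185)) = -(-3)*185 = -3*(-185) = 555)
sqrt(L(m) + F(M)) = sqrt(-10*I*sqrt(43) + 212*555**2) = sqrt(-10*I*sqrt(43) + 212*308025) = sqrt(-10*I*sqrt(43) + 65301300) = sqrt(65301300 - 10*I*sqrt(43))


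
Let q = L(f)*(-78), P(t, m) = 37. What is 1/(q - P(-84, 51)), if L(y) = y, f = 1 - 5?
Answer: 1/275 ≈ 0.0036364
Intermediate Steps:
f = -4
q = 312 (q = -4*(-78) = 312)
1/(q - P(-84, 51)) = 1/(312 - 1*37) = 1/(312 - 37) = 1/275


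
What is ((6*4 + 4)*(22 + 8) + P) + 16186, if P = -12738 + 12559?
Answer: 16847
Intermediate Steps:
P = -179
((6*4 + 4)*(22 + 8) + P) + 16186 = ((6*4 + 4)*(22 + 8) - 179) + 16186 = ((24 + 4)*30 - 179) + 16186 = (28*30 - 179) + 16186 = (840 - 179) + 16186 = 661 + 16186 = 16847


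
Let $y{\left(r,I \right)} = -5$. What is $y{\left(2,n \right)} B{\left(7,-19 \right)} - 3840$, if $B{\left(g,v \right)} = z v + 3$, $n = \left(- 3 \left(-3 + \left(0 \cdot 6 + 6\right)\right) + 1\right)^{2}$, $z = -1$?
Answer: $-3950$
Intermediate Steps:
$n = 64$ ($n = \left(- 3 \left(-3 + \left(0 + 6\right)\right) + 1\right)^{2} = \left(- 3 \left(-3 + 6\right) + 1\right)^{2} = \left(\left(-3\right) 3 + 1\right)^{2} = \left(-9 + 1\right)^{2} = \left(-8\right)^{2} = 64$)
$B{\left(g,v \right)} = 3 - v$ ($B{\left(g,v \right)} = - v + 3 = 3 - v$)
$y{\left(2,n \right)} B{\left(7,-19 \right)} - 3840 = - 5 \left(3 - -19\right) - 3840 = - 5 \left(3 + 19\right) - 3840 = \left(-5\right) 22 - 3840 = -110 - 3840 = -3950$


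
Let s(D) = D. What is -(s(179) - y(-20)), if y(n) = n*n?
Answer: 221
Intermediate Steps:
y(n) = n²
-(s(179) - y(-20)) = -(179 - 1*(-20)²) = -(179 - 1*400) = -(179 - 400) = -1*(-221) = 221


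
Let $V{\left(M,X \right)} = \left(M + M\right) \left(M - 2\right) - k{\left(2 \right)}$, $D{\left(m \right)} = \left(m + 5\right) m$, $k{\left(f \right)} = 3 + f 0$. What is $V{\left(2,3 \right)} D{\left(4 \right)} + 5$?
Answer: $-103$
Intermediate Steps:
$k{\left(f \right)} = 3$ ($k{\left(f \right)} = 3 + 0 = 3$)
$D{\left(m \right)} = m \left(5 + m\right)$ ($D{\left(m \right)} = \left(5 + m\right) m = m \left(5 + m\right)$)
$V{\left(M,X \right)} = -3 + 2 M \left(-2 + M\right)$ ($V{\left(M,X \right)} = \left(M + M\right) \left(M - 2\right) - 3 = 2 M \left(-2 + M\right) - 3 = -3 + 2 M \left(-2 + M\right)$)
$V{\left(2,3 \right)} D{\left(4 \right)} + 5 = \left(-3 - 8 + 2 \cdot 2^{2}\right) 4 \left(5 + 4\right) + 5 = \left(-3 - 8 + 2 \cdot 4\right) 4 \cdot 9 + 5 = \left(-3 - 8 + 8\right) 36 + 5 = \left(-3\right) 36 + 5 = -108 + 5 = -103$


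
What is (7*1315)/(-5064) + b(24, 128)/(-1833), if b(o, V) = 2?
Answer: -1875877/1031368 ≈ -1.8188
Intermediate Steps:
(7*1315)/(-5064) + b(24, 128)/(-1833) = (7*1315)/(-5064) + 2/(-1833) = 9205*(-1/5064) + 2*(-1/1833) = -9205/5064 - 2/1833 = -1875877/1031368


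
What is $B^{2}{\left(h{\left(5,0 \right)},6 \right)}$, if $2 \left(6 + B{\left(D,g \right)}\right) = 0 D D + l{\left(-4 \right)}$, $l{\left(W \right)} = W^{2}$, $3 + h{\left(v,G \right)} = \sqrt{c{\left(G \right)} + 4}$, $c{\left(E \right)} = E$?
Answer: $4$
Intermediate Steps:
$h{\left(v,G \right)} = -3 + \sqrt{4 + G}$ ($h{\left(v,G \right)} = -3 + \sqrt{G + 4} = -3 + \sqrt{4 + G}$)
$B{\left(D,g \right)} = 2$ ($B{\left(D,g \right)} = -6 + \frac{0 D D + \left(-4\right)^{2}}{2} = -6 + \frac{0 D^{2} + 16}{2} = -6 + \frac{0 + 16}{2} = -6 + \frac{1}{2} \cdot 16 = -6 + 8 = 2$)
$B^{2}{\left(h{\left(5,0 \right)},6 \right)} = 2^{2} = 4$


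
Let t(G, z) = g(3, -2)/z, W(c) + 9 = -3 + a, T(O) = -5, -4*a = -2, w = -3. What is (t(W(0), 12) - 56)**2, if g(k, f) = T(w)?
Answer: 458329/144 ≈ 3182.8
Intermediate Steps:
a = 1/2 (a = -1/4*(-2) = 1/2 ≈ 0.50000)
g(k, f) = -5
W(c) = -23/2 (W(c) = -9 + (-3 + 1/2) = -9 - 5/2 = -23/2)
t(G, z) = -5/z
(t(W(0), 12) - 56)**2 = (-5/12 - 56)**2 = (-677/12)**2 = 458329/144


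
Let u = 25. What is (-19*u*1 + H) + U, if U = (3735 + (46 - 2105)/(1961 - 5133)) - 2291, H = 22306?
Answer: 73830359/3172 ≈ 23276.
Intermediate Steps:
U = 4582427/3172 (U = (3735 - 2059/(-3172)) - 2291 = (3735 - 2059*(-1/3172)) - 2291 = (3735 + 2059/3172) - 2291 = 11849479/3172 - 2291 = 4582427/3172 ≈ 1444.6)
(-19*u*1 + H) + U = (-19*25*1 + 22306) + 4582427/3172 = (-475*1 + 22306) + 4582427/3172 = (-475 + 22306) + 4582427/3172 = 21831 + 4582427/3172 = 73830359/3172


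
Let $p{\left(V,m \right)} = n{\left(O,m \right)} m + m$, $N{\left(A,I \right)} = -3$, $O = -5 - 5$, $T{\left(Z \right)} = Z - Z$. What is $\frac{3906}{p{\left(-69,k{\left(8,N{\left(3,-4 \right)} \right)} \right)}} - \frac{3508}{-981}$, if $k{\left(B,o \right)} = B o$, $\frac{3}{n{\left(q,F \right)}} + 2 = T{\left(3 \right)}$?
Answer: $\frac{645647}{1962} \approx 329.08$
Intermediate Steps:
$T{\left(Z \right)} = 0$
$O = -10$ ($O = -5 - 5 = -10$)
$n{\left(q,F \right)} = - \frac{3}{2}$ ($n{\left(q,F \right)} = \frac{3}{-2 + 0} = \frac{3}{-2} = 3 \left(- \frac{1}{2}\right) = - \frac{3}{2}$)
$p{\left(V,m \right)} = - \frac{m}{2}$ ($p{\left(V,m \right)} = - \frac{3 m}{2} + m = - \frac{m}{2}$)
$\frac{3906}{p{\left(-69,k{\left(8,N{\left(3,-4 \right)} \right)} \right)}} - \frac{3508}{-981} = \frac{3906}{\left(- \frac{1}{2}\right) 8 \left(-3\right)} - \frac{3508}{-981} = \frac{3906}{\left(- \frac{1}{2}\right) \left(-24\right)} - - \frac{3508}{981} = \frac{3906}{12} + \frac{3508}{981} = 3906 \cdot \frac{1}{12} + \frac{3508}{981} = \frac{651}{2} + \frac{3508}{981} = \frac{645647}{1962}$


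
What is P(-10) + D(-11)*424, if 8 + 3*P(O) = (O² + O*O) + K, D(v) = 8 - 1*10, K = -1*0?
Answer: -784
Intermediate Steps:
K = 0
D(v) = -2 (D(v) = 8 - 10 = -2)
P(O) = -8/3 + 2*O²/3 (P(O) = -8/3 + ((O² + O*O) + 0)/3 = -8/3 + ((O² + O²) + 0)/3 = -8/3 + (2*O² + 0)/3 = -8/3 + (2*O²)/3 = -8/3 + 2*O²/3)
P(-10) + D(-11)*424 = (-8/3 + (⅔)*(-10)²) - 2*424 = (-8/3 + (⅔)*100) - 848 = (-8/3 + 200/3) - 848 = 64 - 848 = -784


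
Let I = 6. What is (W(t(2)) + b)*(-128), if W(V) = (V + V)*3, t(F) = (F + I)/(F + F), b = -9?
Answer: -384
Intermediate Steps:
t(F) = (6 + F)/(2*F) (t(F) = (F + 6)/(F + F) = (6 + F)/((2*F)) = (6 + F)*(1/(2*F)) = (6 + F)/(2*F))
W(V) = 6*V (W(V) = (2*V)*3 = 6*V)
(W(t(2)) + b)*(-128) = (6*((½)*(6 + 2)/2) - 9)*(-128) = (6*((½)*(½)*8) - 9)*(-128) = (6*2 - 9)*(-128) = (12 - 9)*(-128) = 3*(-128) = -384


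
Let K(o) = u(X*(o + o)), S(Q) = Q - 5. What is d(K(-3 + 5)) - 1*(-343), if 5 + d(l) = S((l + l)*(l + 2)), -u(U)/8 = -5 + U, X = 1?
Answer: 493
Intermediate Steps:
u(U) = 40 - 8*U (u(U) = -8*(-5 + U) = 40 - 8*U)
S(Q) = -5 + Q
K(o) = 40 - 16*o (K(o) = 40 - 8*(o + o) = 40 - 8*2*o = 40 - 16*o)
d(l) = -10 + 2*l*(2 + l) (d(l) = -5 + (-5 + (l + l)*(l + 2)) = -5 + (-5 + (2*l)*(2 + l)) = -5 + (-5 + 2*l*(2 + l)) = -10 + 2*l*(2 + l))
d(K(-3 + 5)) - 1*(-343) = (-10 + 2*(40 - 16*(-3 + 5))*(2 + (40 - 16*(-3 + 5)))) - 1*(-343) = (-10 + 2*(40 - 16*2)*(2 + (40 - 16*2))) + 343 = (-10 + 2*(40 - 32)*(2 + (40 - 32))) + 343 = (-10 + 2*8*(2 + 8)) + 343 = (-10 + 2*8*10) + 343 = (-10 + 160) + 343 = 150 + 343 = 493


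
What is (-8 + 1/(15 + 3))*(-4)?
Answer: 286/9 ≈ 31.778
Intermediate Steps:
(-8 + 1/(15 + 3))*(-4) = (-8 + 1/18)*(-4) = -143/18*(-4) = 286/9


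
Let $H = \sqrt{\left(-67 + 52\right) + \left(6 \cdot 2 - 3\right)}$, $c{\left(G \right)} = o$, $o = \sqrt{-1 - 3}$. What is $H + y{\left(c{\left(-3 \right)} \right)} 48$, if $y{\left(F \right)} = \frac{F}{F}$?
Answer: $48 + i \sqrt{6} \approx 48.0 + 2.4495 i$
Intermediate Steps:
$o = 2 i$ ($o = \sqrt{-4} = 2 i \approx 2.0 i$)
$c{\left(G \right)} = 2 i$
$H = i \sqrt{6}$ ($H = \sqrt{-15 + \left(12 - 3\right)} = \sqrt{-15 + 9} = \sqrt{-6} = i \sqrt{6} \approx 2.4495 i$)
$y{\left(F \right)} = 1$
$H + y{\left(c{\left(-3 \right)} \right)} 48 = i \sqrt{6} + 1 \cdot 48 = i \sqrt{6} + 48 = 48 + i \sqrt{6}$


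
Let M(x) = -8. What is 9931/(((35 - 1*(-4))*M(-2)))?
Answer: -9931/312 ≈ -31.830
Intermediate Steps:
9931/(((35 - 1*(-4))*M(-2))) = 9931/(((35 - 1*(-4))*(-8))) = 9931/(((35 + 4)*(-8))) = 9931/((39*(-8))) = 9931/(-312) = 9931*(-1/312) = -9931/312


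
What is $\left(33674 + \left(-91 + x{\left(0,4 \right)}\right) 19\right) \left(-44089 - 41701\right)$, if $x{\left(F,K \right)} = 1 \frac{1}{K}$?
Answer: $- \frac{5481938105}{2} \approx -2.741 \cdot 10^{9}$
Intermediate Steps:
$x{\left(F,K \right)} = \frac{1}{K}$
$\left(33674 + \left(-91 + x{\left(0,4 \right)}\right) 19\right) \left(-44089 - 41701\right) = \left(33674 + \left(-91 + \frac{1}{4}\right) 19\right) \left(-44089 - 41701\right) = \left(33674 + \left(-91 + \frac{1}{4}\right) 19\right) \left(-85790\right) = \left(33674 - \frac{6897}{4}\right) \left(-85790\right) = \frac{127799}{4} \left(-85790\right) = - \frac{5481938105}{2}$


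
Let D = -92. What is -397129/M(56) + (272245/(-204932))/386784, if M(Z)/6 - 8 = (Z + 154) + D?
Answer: -17844784316873/33970465152 ≈ -525.30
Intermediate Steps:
M(Z) = 420 + 6*Z (M(Z) = 48 + 6*((Z + 154) - 92) = 48 + 6*((154 + Z) - 92) = 48 + 6*(62 + Z) = 48 + (372 + 6*Z) = 420 + 6*Z)
-397129/M(56) + (272245/(-204932))/386784 = -397129/(420 + 6*56) + (272245/(-204932))/386784 = -397129/(420 + 336) + (272245*(-1/204932))*(1/386784) = -397129/756 - 272245/204932*1/386784 = -397129*1/756 - 272245/79264418688 = -397129/756 - 272245/79264418688 = -17844784316873/33970465152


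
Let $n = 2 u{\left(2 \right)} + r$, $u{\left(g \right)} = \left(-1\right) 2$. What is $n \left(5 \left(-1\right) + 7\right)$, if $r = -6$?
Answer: $-20$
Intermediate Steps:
$u{\left(g \right)} = -2$
$n = -10$ ($n = 2 \left(-2\right) - 6 = -4 - 6 = -10$)
$n \left(5 \left(-1\right) + 7\right) = - 10 \left(5 \left(-1\right) + 7\right) = - 10 \left(-5 + 7\right) = \left(-10\right) 2 = -20$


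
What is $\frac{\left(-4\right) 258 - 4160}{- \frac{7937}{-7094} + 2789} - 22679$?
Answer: $- \frac{40811328635}{1799373} \approx -22681.0$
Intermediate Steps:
$\frac{\left(-4\right) 258 - 4160}{- \frac{7937}{-7094} + 2789} - 22679 = \frac{-1032 - 4160}{\left(-7937\right) \left(- \frac{1}{7094}\right) + 2789} - 22679 = - \frac{5192}{\frac{7937}{7094} + 2789} - 22679 = - \frac{5192}{\frac{19793103}{7094}} - 22679 = \left(-5192\right) \frac{7094}{19793103} - 22679 = - \frac{3348368}{1799373} - 22679 = - \frac{40811328635}{1799373}$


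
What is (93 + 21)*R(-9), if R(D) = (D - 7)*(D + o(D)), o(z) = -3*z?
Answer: -32832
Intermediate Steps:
R(D) = -2*D*(-7 + D) (R(D) = (D - 7)*(D - 3*D) = (-7 + D)*(-2*D) = -2*D*(-7 + D))
(93 + 21)*R(-9) = (93 + 21)*(2*(-9)*(7 - 1*(-9))) = 114*(2*(-9)*(7 + 9)) = 114*(2*(-9)*16) = 114*(-288) = -32832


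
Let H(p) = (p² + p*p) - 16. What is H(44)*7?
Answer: 26992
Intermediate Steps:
H(p) = -16 + 2*p² (H(p) = (p² + p²) - 16 = 2*p² - 16 = -16 + 2*p²)
H(44)*7 = (-16 + 2*44²)*7 = (-16 + 2*1936)*7 = (-16 + 3872)*7 = 3856*7 = 26992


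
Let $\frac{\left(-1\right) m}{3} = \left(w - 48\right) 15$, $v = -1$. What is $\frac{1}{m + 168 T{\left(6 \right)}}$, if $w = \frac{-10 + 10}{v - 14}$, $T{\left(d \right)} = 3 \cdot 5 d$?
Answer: $\frac{1}{17280} \approx 5.787 \cdot 10^{-5}$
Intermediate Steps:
$T{\left(d \right)} = 15 d$
$w = 0$ ($w = \frac{-10 + 10}{-1 - 14} = \frac{0}{-15} = 0 \left(- \frac{1}{15}\right) = 0$)
$m = 2160$ ($m = - 3 \left(0 - 48\right) 15 = - 3 \left(\left(-48\right) 15\right) = \left(-3\right) \left(-720\right) = 2160$)
$\frac{1}{m + 168 T{\left(6 \right)}} = \frac{1}{2160 + 168 \cdot 15 \cdot 6} = \frac{1}{2160 + 168 \cdot 90} = \frac{1}{2160 + 15120} = \frac{1}{17280}$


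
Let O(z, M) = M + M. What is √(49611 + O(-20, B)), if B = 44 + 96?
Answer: √49891 ≈ 223.36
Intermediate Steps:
B = 140
O(z, M) = 2*M
√(49611 + O(-20, B)) = √(49611 + 2*140) = √(49611 + 280) = √49891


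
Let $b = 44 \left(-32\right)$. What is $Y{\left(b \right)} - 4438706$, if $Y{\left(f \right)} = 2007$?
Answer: $-4436699$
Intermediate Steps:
$b = -1408$
$Y{\left(b \right)} - 4438706 = 2007 - 4438706 = -4436699$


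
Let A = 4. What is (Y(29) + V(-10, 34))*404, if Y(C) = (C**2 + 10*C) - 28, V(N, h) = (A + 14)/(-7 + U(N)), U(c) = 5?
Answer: 441976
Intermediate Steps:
V(N, h) = -9 (V(N, h) = (4 + 14)/(-7 + 5) = 18/(-2) = 18*(-1/2) = -9)
Y(C) = -28 + C**2 + 10*C
(Y(29) + V(-10, 34))*404 = ((-28 + 29**2 + 10*29) - 9)*404 = ((-28 + 841 + 290) - 9)*404 = (1103 - 9)*404 = 1094*404 = 441976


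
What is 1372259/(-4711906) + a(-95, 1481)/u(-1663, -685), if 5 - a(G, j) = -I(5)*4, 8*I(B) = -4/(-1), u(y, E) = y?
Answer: -2315050059/7835899678 ≈ -0.29544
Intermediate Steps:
I(B) = 1/2 (I(B) = (-4/(-1))/8 = (-4*(-1))/8 = (1/8)*4 = 1/2)
a(G, j) = 7 (a(G, j) = 5 - (-1*1/2)*4 = 5 - (-1)*4/2 = 5 - 1*(-2) = 5 + 2 = 7)
1372259/(-4711906) + a(-95, 1481)/u(-1663, -685) = 1372259/(-4711906) + 7/(-1663) = 1372259*(-1/4711906) + 7*(-1/1663) = -1372259/4711906 - 7/1663 = -2315050059/7835899678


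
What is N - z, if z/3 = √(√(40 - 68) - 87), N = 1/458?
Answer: 1/458 - 3*√(-87 + 2*I*√7) ≈ -0.84839 - 27.995*I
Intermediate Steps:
N = 1/458 ≈ 0.0021834
z = 3*√(-87 + 2*I*√7) (z = 3*√(√(40 - 68) - 87) = 3*√(√(-28) - 87) = 3*√(2*I*√7 - 87) = 3*√(-87 + 2*I*√7) ≈ 0.85057 + 27.995*I)
N - z = 1/458 - 3*√(-87 + 2*I*√7)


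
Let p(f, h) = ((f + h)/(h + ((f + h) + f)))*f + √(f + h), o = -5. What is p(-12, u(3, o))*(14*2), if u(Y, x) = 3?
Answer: -168 + 84*I ≈ -168.0 + 84.0*I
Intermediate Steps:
p(f, h) = √(f + h) + f*(f + h)/(2*f + 2*h) (p(f, h) = ((f + h)/(h + (h + 2*f)))*f + √(f + h) = ((f + h)/(2*f + 2*h))*f + √(f + h) = f*(f + h)/(2*f + 2*h) + √(f + h) = √(f + h) + f*(f + h)/(2*f + 2*h))
p(-12, u(3, o))*(14*2) = (√(-12 + 3) + (½)*(-12))*(14*2) = (√(-9) - 6)*28 = (3*I - 6)*28 = (-6 + 3*I)*28 = -168 + 84*I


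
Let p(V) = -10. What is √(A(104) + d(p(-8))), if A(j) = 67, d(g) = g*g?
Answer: √167 ≈ 12.923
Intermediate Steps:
d(g) = g²
√(A(104) + d(p(-8))) = √(67 + (-10)²) = √(67 + 100) = √167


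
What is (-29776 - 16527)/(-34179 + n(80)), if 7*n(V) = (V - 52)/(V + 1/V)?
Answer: 296385503/218779459 ≈ 1.3547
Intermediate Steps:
n(V) = (-52 + V)/(7*(V + 1/V)) (n(V) = ((V - 52)/(V + 1/V))/7 = ((-52 + V)/(V + 1/V))/7 = (-52 + V)/(7*(V + 1/V)))
(-29776 - 16527)/(-34179 + n(80)) = (-29776 - 16527)/(-34179 + (⅐)*80*(-52 + 80)/(1 + 80²)) = -46303/(-34179 + (⅐)*80*28/(1 + 6400)) = -46303/(-34179 + (⅐)*80*28/6401) = -46303/(-34179 + (⅐)*80*(1/6401)*28) = -46303/(-34179 + 320/6401) = -46303/(-218779459/6401) = -46303*(-6401/218779459) = 296385503/218779459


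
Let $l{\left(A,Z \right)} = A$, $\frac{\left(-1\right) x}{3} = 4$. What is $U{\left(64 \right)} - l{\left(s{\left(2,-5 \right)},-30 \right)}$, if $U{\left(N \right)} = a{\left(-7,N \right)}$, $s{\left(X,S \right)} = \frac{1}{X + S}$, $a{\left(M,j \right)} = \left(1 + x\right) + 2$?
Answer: $- \frac{26}{3} \approx -8.6667$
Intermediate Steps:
$x = -12$ ($x = \left(-3\right) 4 = -12$)
$a{\left(M,j \right)} = -9$ ($a{\left(M,j \right)} = \left(1 - 12\right) + 2 = -11 + 2 = -9$)
$s{\left(X,S \right)} = \frac{1}{S + X}$
$U{\left(N \right)} = -9$
$U{\left(64 \right)} - l{\left(s{\left(2,-5 \right)},-30 \right)} = -9 - \frac{1}{-5 + 2} = -9 - \frac{1}{-3} = -9 - - \frac{1}{3} = -9 + \frac{1}{3} = - \frac{26}{3}$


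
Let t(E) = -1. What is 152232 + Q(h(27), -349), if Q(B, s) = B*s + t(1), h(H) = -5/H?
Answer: 4111982/27 ≈ 1.5230e+5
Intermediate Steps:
Q(B, s) = -1 + B*s (Q(B, s) = B*s - 1 = -1 + B*s)
152232 + Q(h(27), -349) = 152232 + (-1 - 5/27*(-349)) = 152232 + (-1 + 1745/27) = 152232 + 1718/27 = 4111982/27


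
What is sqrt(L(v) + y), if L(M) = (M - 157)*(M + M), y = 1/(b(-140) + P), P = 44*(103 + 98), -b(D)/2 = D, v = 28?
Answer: 5*I*sqrt(6013790351)/4562 ≈ 84.994*I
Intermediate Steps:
b(D) = -2*D
P = 8844 (P = 44*201 = 8844)
y = 1/9124 (y = 1/(-2*(-140) + 8844) = 1/(280 + 8844) = 1/9124 ≈ 0.00010960)
L(M) = 2*M*(-157 + M) (L(M) = (-157 + M)*(2*M) = 2*M*(-157 + M))
sqrt(L(v) + y) = sqrt(2*28*(-157 + 28) + 1/9124) = sqrt(2*28*(-129) + 1/9124) = sqrt(-7224 + 1/9124) = sqrt(-65911775/9124) = 5*I*sqrt(6013790351)/4562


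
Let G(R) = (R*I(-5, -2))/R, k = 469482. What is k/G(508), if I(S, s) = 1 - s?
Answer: 156494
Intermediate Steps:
G(R) = 3 (G(R) = (R*(1 - 1*(-2)))/R = (R*(1 + 2))/R = (R*3)/R = (3*R)/R = 3)
k/G(508) = 469482/3 = 469482*(⅓) = 156494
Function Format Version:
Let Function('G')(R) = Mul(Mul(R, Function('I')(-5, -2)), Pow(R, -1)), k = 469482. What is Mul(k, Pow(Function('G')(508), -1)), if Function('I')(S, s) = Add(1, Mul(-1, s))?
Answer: 156494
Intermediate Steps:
Function('G')(R) = 3 (Function('G')(R) = Mul(Mul(R, Add(1, Mul(-1, -2))), Pow(R, -1)) = Mul(Mul(R, Add(1, 2)), Pow(R, -1)) = Mul(Mul(R, 3), Pow(R, -1)) = Mul(Mul(3, R), Pow(R, -1)) = 3)
Mul(k, Pow(Function('G')(508), -1)) = Mul(469482, Pow(3, -1)) = Mul(469482, Rational(1, 3)) = 156494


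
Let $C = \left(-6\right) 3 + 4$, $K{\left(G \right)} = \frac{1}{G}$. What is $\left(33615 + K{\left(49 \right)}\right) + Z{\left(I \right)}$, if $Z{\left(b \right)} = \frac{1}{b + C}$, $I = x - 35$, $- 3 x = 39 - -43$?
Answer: $\frac{377193997}{11221} \approx 33615.0$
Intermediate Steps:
$x = - \frac{82}{3}$ ($x = - \frac{39 - -43}{3} = - \frac{39 + 43}{3} = \left(- \frac{1}{3}\right) 82 = - \frac{82}{3} \approx -27.333$)
$I = - \frac{187}{3}$ ($I = - \frac{82}{3} - 35 = - \frac{187}{3} \approx -62.333$)
$C = -14$ ($C = -18 + 4 = -14$)
$Z{\left(b \right)} = \frac{1}{-14 + b}$ ($Z{\left(b \right)} = \frac{1}{b - 14} = \frac{1}{-14 + b}$)
$\left(33615 + K{\left(49 \right)}\right) + Z{\left(I \right)} = \left(33615 + \frac{1}{49}\right) + \frac{1}{-14 - \frac{187}{3}} = \left(33615 + \frac{1}{49}\right) + \frac{1}{- \frac{229}{3}} = \frac{1647136}{49} - \frac{3}{229} = \frac{377193997}{11221}$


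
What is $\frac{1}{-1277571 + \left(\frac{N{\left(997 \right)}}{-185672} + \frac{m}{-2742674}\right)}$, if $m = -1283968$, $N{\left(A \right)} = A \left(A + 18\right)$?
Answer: $- \frac{254618883464}{325294970098866531} \approx -7.8273 \cdot 10^{-7}$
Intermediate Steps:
$N{\left(A \right)} = A \left(18 + A\right)$
$\frac{1}{-1277571 + \left(\frac{N{\left(997 \right)}}{-185672} + \frac{m}{-2742674}\right)} = \frac{1}{-1277571 + \left(\frac{997 \left(18 + 997\right)}{-185672} - \frac{1283968}{-2742674}\right)} = \frac{1}{-1277571 + \left(997 \cdot 1015 \left(- \frac{1}{185672}\right) - - \frac{641984}{1371337}\right)} = \frac{1}{-1277571 + \left(1011955 \left(- \frac{1}{185672}\right) + \frac{641984}{1371337}\right)} = \frac{1}{-1277571 + \left(- \frac{1011955}{185672} + \frac{641984}{1371337}\right)} = \frac{1}{-1277571 - \frac{1268532880587}{254618883464}} = \frac{1}{- \frac{325294970098866531}{254618883464}} = - \frac{254618883464}{325294970098866531}$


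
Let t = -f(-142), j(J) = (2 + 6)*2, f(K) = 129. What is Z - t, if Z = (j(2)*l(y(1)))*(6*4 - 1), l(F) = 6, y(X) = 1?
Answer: 2337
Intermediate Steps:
j(J) = 16 (j(J) = 8*2 = 16)
t = -129 (t = -1*129 = -129)
Z = 2208 (Z = (16*6)*(6*4 - 1) = 96*(24 - 1) = 96*23 = 2208)
Z - t = 2208 - 1*(-129) = 2208 + 129 = 2337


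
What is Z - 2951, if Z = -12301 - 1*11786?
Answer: -27038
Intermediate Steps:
Z = -24087 (Z = -12301 - 11786 = -24087)
Z - 2951 = -24087 - 2951 = -27038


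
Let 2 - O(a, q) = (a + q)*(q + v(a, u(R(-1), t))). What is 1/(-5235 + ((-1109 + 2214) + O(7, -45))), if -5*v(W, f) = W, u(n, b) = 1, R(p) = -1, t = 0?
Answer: -5/29456 ≈ -0.00016974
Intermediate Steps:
v(W, f) = -W/5
O(a, q) = 2 - (a + q)*(q - a/5)
1/(-5235 + ((-1109 + 2214) + O(7, -45))) = 1/(-5235 + ((-1109 + 2214) + (2 - 1*(-45)² + (⅕)*7² - ⅘*7*(-45)))) = 1/(-5235 + (1105 + (2 - 1*2025 + (⅕)*49 + 252))) = 1/(-5235 + (1105 + (2 - 2025 + 49/5 + 252))) = 1/(-5235 + (1105 - 8806/5)) = 1/(-5235 - 3281/5) = 1/(-29456/5) = -5/29456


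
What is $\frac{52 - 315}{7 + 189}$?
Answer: $- \frac{263}{196} \approx -1.3418$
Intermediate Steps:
$\frac{52 - 315}{7 + 189} = - \frac{263}{196}$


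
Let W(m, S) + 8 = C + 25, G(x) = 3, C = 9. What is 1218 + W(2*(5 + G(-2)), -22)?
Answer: 1244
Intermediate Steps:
W(m, S) = 26 (W(m, S) = -8 + (9 + 25) = -8 + 34 = 26)
1218 + W(2*(5 + G(-2)), -22) = 1218 + 26 = 1244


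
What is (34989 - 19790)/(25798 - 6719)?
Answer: 15199/19079 ≈ 0.79663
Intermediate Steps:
(34989 - 19790)/(25798 - 6719) = 15199/19079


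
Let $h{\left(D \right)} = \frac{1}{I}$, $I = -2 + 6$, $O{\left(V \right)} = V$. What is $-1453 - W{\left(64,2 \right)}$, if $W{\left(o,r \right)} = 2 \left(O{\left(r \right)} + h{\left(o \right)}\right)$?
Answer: $- \frac{2915}{2} \approx -1457.5$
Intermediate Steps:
$I = 4$
$h{\left(D \right)} = \frac{1}{4}$
$W{\left(o,r \right)} = \frac{1}{2} + 2 r$ ($W{\left(o,r \right)} = 2 \left(r + \frac{1}{4}\right) = 2 \left(\frac{1}{4} + r\right) = \frac{1}{2} + 2 r$)
$-1453 - W{\left(64,2 \right)} = -1453 - \left(\frac{1}{2} + 2 \cdot 2\right) = -1453 - \left(\frac{1}{2} + 4\right) = -1453 - \frac{9}{2} = - \frac{2915}{2}$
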